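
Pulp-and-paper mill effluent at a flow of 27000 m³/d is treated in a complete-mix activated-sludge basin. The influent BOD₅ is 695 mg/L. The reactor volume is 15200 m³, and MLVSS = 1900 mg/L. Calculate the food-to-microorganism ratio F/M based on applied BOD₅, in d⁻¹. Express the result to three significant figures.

F/M = applied load / biomass = Q·S₀/(V·X) = 27000 × 695 / (15200 × 1900) = 0.6498 d⁻¹.

F/M ≈ 0.650 d⁻¹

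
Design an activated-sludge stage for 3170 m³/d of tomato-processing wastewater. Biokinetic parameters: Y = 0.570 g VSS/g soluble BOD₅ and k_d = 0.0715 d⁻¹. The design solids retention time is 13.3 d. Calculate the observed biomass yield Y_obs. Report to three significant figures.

The observed yield is Y_obs = Y/(1 + k_d·θ_c) = 0.570 / (1 + 0.0715 × 13.3) = 0.570 / 1.951 = 0.2922 g VSS per g soluble BOD₅ removed.

Y_obs ≈ 0.292 g VSS/g soluble BOD₅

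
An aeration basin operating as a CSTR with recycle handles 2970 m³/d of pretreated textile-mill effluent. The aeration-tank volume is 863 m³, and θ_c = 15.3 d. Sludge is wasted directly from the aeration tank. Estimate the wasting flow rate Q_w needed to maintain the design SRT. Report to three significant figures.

Q_w ≈ 56.4 m³/d

For wasting at MLVSS concentration, Q_w = V/θ_c = 863.0/15.3 = 56.41 m³/d.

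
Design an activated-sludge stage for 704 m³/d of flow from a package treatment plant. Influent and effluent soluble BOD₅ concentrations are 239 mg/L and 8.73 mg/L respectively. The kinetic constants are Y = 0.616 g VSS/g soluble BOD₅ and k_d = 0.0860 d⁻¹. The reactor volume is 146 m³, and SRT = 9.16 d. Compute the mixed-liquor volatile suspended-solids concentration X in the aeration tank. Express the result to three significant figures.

X ≈ 3500 mg/L

X = Y·Q·ΔS·θ_c / [V·(1 + k_d θ_c)] = 0.616 × 704 × (239 − 8.73) × 9.16 / [146 × (1 + 0.0860 × 9.16)] = 3504 mg/L.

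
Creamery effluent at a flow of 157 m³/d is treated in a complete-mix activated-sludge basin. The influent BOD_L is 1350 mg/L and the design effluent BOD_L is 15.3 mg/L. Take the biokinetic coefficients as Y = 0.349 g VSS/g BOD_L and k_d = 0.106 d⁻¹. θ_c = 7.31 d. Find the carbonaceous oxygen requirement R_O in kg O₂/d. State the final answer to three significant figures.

R_O ≈ 151 kg O₂/d

The observed yield is Y_obs = Y/(1 + k_d·θ_c) = 0.349 / (1 + 0.106 × 7.31) = 0.349 / 1.775 = 0.1966 g VSS per g BOD_L removed.
Mass of BOD_L removed per day: Q(S₀ − S) = 157 × 1335 g/m³ = 209.5 kg/d.
Net sludge production P_X = 0.1966 × 209.5 = 41.20 kg VSS/d.
R_O = Q·(S₀ − S) − 1.42·P_X = 209.5 − 1.42 × 41.20 = 151.0 kg O₂/d.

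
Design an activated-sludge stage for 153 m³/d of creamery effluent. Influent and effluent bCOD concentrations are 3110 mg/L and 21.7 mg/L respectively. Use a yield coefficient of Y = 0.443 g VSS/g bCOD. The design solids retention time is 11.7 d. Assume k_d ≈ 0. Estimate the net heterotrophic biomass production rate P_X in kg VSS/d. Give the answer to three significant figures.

With endogenous decay neglected, the observed yield equals the true yield: Y_obs = Y = 0.443 g VSS/g bCOD.
Mass of bCOD removed per day: Q(S₀ − S) = 153 × 3088 g/m³ = 472.5 kg/d.
Biomass produced: P_X = Y_obs·Q·ΔS = 0.4430 × 472.5 ≈ 209.3 kg VSS/d.

P_X ≈ 209 kg VSS/d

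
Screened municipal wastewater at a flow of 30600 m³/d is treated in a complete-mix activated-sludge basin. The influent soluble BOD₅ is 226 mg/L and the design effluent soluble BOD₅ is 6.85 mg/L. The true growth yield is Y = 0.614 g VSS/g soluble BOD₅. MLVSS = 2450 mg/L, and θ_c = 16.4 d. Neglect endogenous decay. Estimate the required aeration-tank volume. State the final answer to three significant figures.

With k_d = 0 the design equation reduces to V = Y Q (S₀−S) θ_c / X = 0.614 × 30600 × (226 − 6.85) × 16.4 / 2450 = 27562 m³.

V ≈ 27600 m³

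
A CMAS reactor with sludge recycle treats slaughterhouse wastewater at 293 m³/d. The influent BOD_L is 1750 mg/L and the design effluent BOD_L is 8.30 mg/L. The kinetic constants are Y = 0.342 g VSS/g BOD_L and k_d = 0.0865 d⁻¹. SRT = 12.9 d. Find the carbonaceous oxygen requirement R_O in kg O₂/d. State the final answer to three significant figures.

R_O ≈ 393 kg O₂/d

Correct the yield for decay: Y_obs = Y/(1 + k_d θ_c) = 0.342 / (1 + 0.0865 × 12.9) = 0.342 / 2.116 = 0.1616.
Mass of BOD_L removed per day: Q(S₀ − S) = 293 × 1742 g/m³ = 510.3 kg/d.
Net sludge production P_X = 0.1616 × 510.3 = 82.49 kg VSS/d.
R_O = Q·ΔS − 1.42 P_X = 510.3 − 117.1 = 393.2 kg O₂/d.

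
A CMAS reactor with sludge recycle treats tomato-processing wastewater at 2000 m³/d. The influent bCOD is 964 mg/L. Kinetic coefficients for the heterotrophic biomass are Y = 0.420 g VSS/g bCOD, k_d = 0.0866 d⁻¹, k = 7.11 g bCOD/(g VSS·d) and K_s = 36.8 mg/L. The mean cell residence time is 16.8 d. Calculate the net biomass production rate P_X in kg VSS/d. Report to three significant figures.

From the Monod/SRT balance for a CMAS, S = K_s·(1+k_d θ_c)/[θ_c·(Y k − k_d) − 1] = 36.8 × (1 + 0.0866 × 16.8) / [16.8 × (0.420 × 7.11 − 0.0866) − 1] = 90.34 / 47.71 = 1.893 mg/L.
Correct the yield for decay: Y_obs = Y/(1 + k_d θ_c) = 0.420 / (1 + 0.0866 × 16.8) = 0.420 / 2.455 = 0.1711.
Mass of bCOD removed per day: Q(S₀ − S) = 2000 × 962.1 g/m³ = 1924 kg/d.
P_X = Y_obs · Q(S₀ − S) = 0.1711 × 1924 = 329.2 kg VSS/d.

P_X ≈ 329 kg VSS/d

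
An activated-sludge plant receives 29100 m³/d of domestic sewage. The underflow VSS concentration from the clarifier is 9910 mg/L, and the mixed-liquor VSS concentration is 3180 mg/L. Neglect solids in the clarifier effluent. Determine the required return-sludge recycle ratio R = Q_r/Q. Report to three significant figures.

Mass balance around the secondary clarifier (neglecting effluent solids): R = X / (X_r − X) = 3180 / (9910 − 3180) = 0.4725.

R ≈ 0.473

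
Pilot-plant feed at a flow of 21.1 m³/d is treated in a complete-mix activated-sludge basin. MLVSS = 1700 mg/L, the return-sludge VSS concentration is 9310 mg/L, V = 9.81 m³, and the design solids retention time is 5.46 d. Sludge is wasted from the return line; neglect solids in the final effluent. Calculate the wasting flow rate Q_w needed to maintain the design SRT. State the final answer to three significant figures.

Wasting from the return line (neglecting effluent solids): Q_w = V·X / (θ_c·X_r) = 9.810 × 1700 / (5.46 × 9310) = 0.3281 m³/d.

Q_w ≈ 0.328 m³/d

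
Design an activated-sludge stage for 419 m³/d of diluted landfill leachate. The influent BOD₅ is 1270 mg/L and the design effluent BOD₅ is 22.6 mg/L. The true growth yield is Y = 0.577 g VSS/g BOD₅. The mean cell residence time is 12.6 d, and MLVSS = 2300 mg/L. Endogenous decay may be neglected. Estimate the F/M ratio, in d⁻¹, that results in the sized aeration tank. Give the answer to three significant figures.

F/M ≈ 0.140 d⁻¹

V·X = Y·Q·ΔS·θ_c gives V = 0.577 × 419 × (1270 − 22.6) × 12.6 / 2300 = 1652 m³.
Food-to-microorganism ratio F/M = Q S₀ / (V X) = 419 × 1270 / (1652 × 2300) = 0.1400 d⁻¹.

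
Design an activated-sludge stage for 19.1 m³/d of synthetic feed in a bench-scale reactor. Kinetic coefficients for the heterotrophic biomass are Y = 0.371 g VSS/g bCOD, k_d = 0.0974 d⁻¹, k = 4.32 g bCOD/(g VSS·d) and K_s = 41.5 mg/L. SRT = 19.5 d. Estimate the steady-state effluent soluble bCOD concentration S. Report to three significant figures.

From the Monod/SRT balance for a CMAS, S = K_s·(1+k_d θ_c)/[θ_c·(Y k − k_d) − 1] = 41.5 × (1 + 0.0974 × 19.5) / [19.5 × (0.371 × 4.32 − 0.0974) − 1] = 120.3 / 28.35 = 4.244 mg/L.

S ≈ 4.24 mg/L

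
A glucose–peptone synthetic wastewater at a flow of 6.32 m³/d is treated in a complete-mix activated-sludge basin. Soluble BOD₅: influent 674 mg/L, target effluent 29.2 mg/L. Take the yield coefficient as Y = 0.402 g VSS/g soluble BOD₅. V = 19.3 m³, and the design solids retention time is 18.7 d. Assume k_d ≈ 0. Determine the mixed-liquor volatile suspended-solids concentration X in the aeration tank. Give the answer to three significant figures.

X = Y·Q·ΔS·θ_c / V = 0.402 × 6.32 × (674 − 29.2) × 18.7 / 19.3 = 1587 mg/L.

X ≈ 1590 mg/L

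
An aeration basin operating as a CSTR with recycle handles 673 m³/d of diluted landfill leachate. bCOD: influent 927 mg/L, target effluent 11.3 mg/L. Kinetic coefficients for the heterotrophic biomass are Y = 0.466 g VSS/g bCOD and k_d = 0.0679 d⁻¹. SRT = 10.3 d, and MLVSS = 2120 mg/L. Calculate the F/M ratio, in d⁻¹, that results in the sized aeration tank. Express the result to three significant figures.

Rearranging the biomass balance for a CMAS with decay, V = Y·Q·ΔS·θ_c / [X·(1+k_d θ_c)] = 0.466 × 673 × (927 − 11.3) × 10.3 / [2120 × (1 + 0.0679 × 10.3)] = 2.96×10^6 / 3603 = 821.0 m³.
Food-to-microorganism ratio F/M = Q S₀ / (V X) = 673 × 927 / (821.0 × 2120) = 0.3584 d⁻¹.

F/M ≈ 0.358 d⁻¹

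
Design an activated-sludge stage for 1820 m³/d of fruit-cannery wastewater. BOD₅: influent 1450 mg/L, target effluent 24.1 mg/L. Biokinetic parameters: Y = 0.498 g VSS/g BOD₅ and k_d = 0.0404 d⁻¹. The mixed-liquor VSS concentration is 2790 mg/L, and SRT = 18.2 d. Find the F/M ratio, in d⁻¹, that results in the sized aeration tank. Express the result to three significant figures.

From the SRT design equation V = Y Q (S₀−S) θ_c / [X (1 + k_d θ_c)] = 0.498 × 1820 × (1450 − 24.1) × 18.2 / [2790 × (1 + 0.0404 × 18.2)] = 2.35×10^7 / 4841 = 4858 m³.
Food-to-microorganism ratio F/M = Q S₀ / (V X) = 1820 × 1450 / (4858 × 2790) = 0.1947 d⁻¹.

F/M ≈ 0.195 d⁻¹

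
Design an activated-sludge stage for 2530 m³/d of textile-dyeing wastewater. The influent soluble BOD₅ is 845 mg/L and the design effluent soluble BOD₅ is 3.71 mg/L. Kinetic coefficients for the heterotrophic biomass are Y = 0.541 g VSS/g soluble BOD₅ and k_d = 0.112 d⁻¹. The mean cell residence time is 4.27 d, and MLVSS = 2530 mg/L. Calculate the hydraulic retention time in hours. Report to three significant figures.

Steady-state biomass mass balance: V·X·(1 + k_d·θ_c) = Y·Q·(S₀ − S)·θ_c, so V = 0.541 × 2530 × (845 − 3.71) × 4.27 / [2530 × (1 + 0.112 × 4.27)] = 4.92×10^6 / 3740 = 1315 m³.
HRT = V/Q = 1315 m³ / 2530 m³·d⁻¹ = 0.5196 d × 24 = 12.47 h.

τ ≈ 12.5 h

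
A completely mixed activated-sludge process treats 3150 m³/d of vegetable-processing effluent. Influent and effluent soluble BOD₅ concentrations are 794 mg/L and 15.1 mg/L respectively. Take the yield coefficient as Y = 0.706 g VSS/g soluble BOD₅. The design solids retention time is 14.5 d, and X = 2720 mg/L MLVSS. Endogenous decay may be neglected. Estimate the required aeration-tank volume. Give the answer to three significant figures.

V·X = Y·Q·ΔS·θ_c gives V = 0.706 × 3150 × (794 − 15.1) × 14.5 / 2720 = 9234 m³.

V ≈ 9230 m³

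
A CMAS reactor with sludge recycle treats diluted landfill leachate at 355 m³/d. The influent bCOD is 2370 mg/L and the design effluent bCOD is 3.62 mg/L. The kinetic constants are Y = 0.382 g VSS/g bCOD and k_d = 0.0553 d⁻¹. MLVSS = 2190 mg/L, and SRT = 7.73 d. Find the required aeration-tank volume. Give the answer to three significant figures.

V ≈ 793 m³

Rearranging the biomass balance for a CMAS with decay, V = Y·Q·ΔS·θ_c / [X·(1+k_d θ_c)] = 0.382 × 355 × (2370 − 3.62) × 7.73 / [2190 × (1 + 0.0553 × 7.73)] = 2.48×10^6 / 3126 = 793.5 m³.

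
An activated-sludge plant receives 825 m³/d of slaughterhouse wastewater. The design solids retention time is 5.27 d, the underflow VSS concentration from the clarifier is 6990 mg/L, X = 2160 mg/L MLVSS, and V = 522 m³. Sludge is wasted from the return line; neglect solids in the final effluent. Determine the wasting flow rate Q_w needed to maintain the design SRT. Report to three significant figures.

θ_c = V·X/(Q_w·X_r) when wasting from the recycle, so Q_w = V·X/(θ_c·X_r) = 522.0 × 2160 / (5.27 × 6990) = 30.61 m³/d.

Q_w ≈ 30.6 m³/d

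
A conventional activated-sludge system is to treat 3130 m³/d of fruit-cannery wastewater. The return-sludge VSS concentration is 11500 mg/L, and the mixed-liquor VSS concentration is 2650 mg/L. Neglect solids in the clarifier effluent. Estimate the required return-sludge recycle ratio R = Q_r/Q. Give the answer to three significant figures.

R ≈ 0.299

Mass balance around the secondary clarifier (neglecting effluent solids): R = X / (X_r − X) = 2650 / (11500 − 2650) = 0.2994.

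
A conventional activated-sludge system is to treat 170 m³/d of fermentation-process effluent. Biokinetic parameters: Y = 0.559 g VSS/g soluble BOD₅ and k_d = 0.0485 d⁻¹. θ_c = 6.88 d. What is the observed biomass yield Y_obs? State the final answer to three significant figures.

The observed yield is Y_obs = Y/(1 + k_d·θ_c) = 0.559 / (1 + 0.0485 × 6.88) = 0.559 / 1.334 = 0.4191 g VSS per g soluble BOD₅ removed.

Y_obs ≈ 0.419 g VSS/g soluble BOD₅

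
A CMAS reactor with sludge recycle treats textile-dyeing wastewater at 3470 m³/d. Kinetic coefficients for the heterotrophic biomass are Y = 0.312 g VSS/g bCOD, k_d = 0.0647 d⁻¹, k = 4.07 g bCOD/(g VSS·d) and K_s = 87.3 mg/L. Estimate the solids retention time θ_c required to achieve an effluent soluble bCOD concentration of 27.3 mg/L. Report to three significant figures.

θ_c ≈ 4.21 d

Specific growth rate at S = 27.3 mg/L: μ = YkS/(K_s+S) = 0.312·4.07·27.3/(87.3+27.3) = 0.3025 d⁻¹.
θ_c = 1/(μ − k_d) = 1/(0.3025 − 0.0647) = 1/0.2378 = 4.205 d.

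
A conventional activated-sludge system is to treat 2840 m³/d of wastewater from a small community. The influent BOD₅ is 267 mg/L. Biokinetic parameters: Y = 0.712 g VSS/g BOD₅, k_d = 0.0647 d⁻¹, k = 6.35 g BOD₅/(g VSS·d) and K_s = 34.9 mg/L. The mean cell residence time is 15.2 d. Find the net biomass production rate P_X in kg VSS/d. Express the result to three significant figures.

Effluent substrate depends only on kinetics and SRT: S = K_s(1 + k_d θ_c) / [θ_c(Yk − k_d) − 1] = 34.9 × (1 + 0.0647 × 15.2) / [15.2 × (0.712 × 6.35 − 0.0647) − 1] = 69.22 / 66.74 = 1.037 mg/L.
The observed yield is Y_obs = Y/(1 + k_d·θ_c) = 0.712 / (1 + 0.0647 × 15.2) = 0.712 / 1.983 = 0.3590 g VSS per g BOD₅ removed.
ΔS = 267 − 1.04 = 266.0 mg/L, so the substrate removal rate is 2840 × 266.0/1000 = 755.3 kg BOD₅/d.
P_X = Y_obs · Q(S₀ − S) = 0.3590 × 755.3 = 271.1 kg VSS/d.

P_X ≈ 271 kg VSS/d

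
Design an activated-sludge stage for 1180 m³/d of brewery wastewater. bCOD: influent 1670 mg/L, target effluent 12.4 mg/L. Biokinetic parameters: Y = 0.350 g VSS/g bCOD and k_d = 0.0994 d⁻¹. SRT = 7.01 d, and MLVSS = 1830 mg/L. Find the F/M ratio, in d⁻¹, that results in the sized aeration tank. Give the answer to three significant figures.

Steady-state biomass mass balance: V·X·(1 + k_d·θ_c) = Y·Q·(S₀ − S)·θ_c, so V = 0.350 × 1180 × (1670 − 12.4) × 7.01 / [1830 × (1 + 0.0994 × 7.01)] = 4.8×10^6 / 3105 = 1545 m³.
Food-to-microorganism ratio F/M = Q S₀ / (V X) = 1180 × 1670 / (1545 × 1830) = 0.6968 d⁻¹.

F/M ≈ 0.697 d⁻¹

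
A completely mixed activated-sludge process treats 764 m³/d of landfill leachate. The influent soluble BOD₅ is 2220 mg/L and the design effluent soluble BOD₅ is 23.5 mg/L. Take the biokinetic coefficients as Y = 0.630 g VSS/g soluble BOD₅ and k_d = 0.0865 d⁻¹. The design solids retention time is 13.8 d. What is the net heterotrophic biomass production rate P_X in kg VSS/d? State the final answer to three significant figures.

P_X ≈ 482 kg VSS/d

The observed yield is Y_obs = Y/(1 + k_d·θ_c) = 0.630 / (1 + 0.0865 × 13.8) = 0.630 / 2.194 = 0.2872 g VSS per g soluble BOD₅ removed.
ΔS = 2220 − 23.5 = 2196 mg/L, so the substrate removal rate is 764 × 2196/1000 = 1678 kg soluble BOD₅/d.
Net biomass production P_X = Y_obs × Q·(S₀ − S) = 0.2872 × 1678 = 481.9 kg VSS/d.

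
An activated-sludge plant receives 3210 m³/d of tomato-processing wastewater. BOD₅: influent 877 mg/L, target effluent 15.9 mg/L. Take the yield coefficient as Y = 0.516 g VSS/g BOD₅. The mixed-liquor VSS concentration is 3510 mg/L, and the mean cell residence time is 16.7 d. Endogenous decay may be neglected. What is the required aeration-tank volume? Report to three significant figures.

With k_d = 0 the design equation reduces to V = Y Q (S₀−S) θ_c / X = 0.516 × 3210 × (877 − 15.9) × 16.7 / 3510 = 6786 m³.

V ≈ 6790 m³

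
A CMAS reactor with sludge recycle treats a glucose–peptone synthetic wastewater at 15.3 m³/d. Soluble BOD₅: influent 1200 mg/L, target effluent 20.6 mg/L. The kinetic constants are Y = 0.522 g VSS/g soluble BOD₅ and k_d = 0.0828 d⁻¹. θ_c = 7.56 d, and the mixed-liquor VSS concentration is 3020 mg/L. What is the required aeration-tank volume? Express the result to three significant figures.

From the SRT design equation V = Y Q (S₀−S) θ_c / [X (1 + k_d θ_c)] = 0.522 × 15.3 × (1200 − 20.6) × 7.56 / [3020 × (1 + 0.0828 × 7.56)] = 7.12×10^4 / 4910 = 14.50 m³.

V ≈ 14.5 m³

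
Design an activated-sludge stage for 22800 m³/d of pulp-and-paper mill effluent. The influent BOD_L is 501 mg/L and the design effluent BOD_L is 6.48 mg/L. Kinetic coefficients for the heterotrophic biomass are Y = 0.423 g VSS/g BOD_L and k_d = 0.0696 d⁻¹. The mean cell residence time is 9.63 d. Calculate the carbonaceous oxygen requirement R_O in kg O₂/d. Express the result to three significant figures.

R_O ≈ 7220 kg O₂/d

Observed yield with endogenous decay: Y_obs = Y / (1 + k_d·θ_c) = 0.423 / (1 + 0.0696 × 9.63) = 0.423 / 1.670 = 0.2533 g VSS/g BOD_L.
ΔS = 501 − 6.48 = 494.5 mg/L, so the substrate removal rate is 22800 × 494.5/1000 = 11275 kg BOD_L/d.
Biomass synthesised: P_X = Y_obs × 11275 = 2855 kg VSS/d.
Carbonaceous O₂ demand = substrate oxidised − cell-mass equivalent = 11275 − 1.42 × 2855 = 7220 kg O₂/d.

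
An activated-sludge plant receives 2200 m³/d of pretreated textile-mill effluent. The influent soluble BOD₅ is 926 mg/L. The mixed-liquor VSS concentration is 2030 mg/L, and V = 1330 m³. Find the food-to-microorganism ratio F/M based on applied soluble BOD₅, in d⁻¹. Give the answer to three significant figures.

F/M ≈ 0.755 d⁻¹

F/M = applied load / biomass = Q·S₀/(V·X) = 2200 × 926 / (1330 × 2030) = 0.7545 d⁻¹.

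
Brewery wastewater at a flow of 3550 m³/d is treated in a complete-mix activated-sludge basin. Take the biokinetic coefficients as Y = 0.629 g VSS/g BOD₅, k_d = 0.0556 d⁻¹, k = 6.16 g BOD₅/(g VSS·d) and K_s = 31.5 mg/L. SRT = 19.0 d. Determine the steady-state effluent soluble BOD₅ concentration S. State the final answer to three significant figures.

S ≈ 0.905 mg/L

For a completely mixed reactor with recycle the Lawrence–McCarty relation gives S = K_s·(1 + k_d·θ_c) / [θ_c·(Y·k − k_d) − 1] = 31.5 × (1 + 0.0556 × 19.0) / [19.0 × (0.629 × 6.16 − 0.0556) − 1] = 64.78 / 71.56 = 0.9052 mg/L.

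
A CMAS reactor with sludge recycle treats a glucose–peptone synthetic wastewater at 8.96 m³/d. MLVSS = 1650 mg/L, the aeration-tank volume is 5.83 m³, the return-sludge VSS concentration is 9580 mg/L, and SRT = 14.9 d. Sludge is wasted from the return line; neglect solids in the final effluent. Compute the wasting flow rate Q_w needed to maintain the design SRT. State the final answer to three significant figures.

Q_w ≈ 0.0674 m³/d

θ_c = V·X/(Q_w·X_r) when wasting from the recycle, so Q_w = V·X/(θ_c·X_r) = 5.830 × 1650 / (14.9 × 9580) = 0.06739 m³/d.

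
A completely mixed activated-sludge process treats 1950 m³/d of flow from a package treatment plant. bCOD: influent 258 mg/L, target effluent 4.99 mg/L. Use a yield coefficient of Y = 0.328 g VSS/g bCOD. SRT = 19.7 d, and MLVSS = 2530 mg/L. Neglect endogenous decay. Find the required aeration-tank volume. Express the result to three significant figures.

Biomass mass balance (decay neglected): V·X = Y·Q·(S₀ − S)·θ_c, so V = 0.328 × 1950 × (258 − 4.99) × 19.7 / 2530 = 1260 m³.

V ≈ 1260 m³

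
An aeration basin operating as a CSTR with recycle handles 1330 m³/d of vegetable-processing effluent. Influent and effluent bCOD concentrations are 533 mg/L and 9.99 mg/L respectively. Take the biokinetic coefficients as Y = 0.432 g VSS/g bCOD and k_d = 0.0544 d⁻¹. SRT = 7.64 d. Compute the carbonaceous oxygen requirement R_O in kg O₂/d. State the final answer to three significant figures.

Correct the yield for decay: Y_obs = Y/(1 + k_d θ_c) = 0.432 / (1 + 0.0544 × 7.64) = 0.432 / 1.416 = 0.3052.
ΔS = 533 − 9.99 = 523.0 mg/L, so the substrate removal rate is 1330 × 523.0/1000 = 695.6 kg bCOD/d.
Net sludge production P_X = 0.3052 × 695.6 = 212.3 kg VSS/d.
Carbonaceous O₂ demand = substrate oxidised − cell-mass equivalent = 695.6 − 1.42 × 212.3 = 394.2 kg O₂/d.

R_O ≈ 394 kg O₂/d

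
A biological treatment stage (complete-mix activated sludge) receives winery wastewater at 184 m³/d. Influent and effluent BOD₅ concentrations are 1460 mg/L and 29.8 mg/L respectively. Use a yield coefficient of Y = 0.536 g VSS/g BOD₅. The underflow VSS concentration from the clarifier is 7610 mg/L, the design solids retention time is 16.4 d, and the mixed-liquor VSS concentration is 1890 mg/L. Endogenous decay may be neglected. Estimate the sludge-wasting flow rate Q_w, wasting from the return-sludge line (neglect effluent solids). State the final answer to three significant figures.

Q_w ≈ 18.5 m³/d

V·X = Y·Q·ΔS·θ_c gives V = 0.536 × 184 × (1460 − 29.8) × 16.4 / 1890 = 1224 m³.
θ_c = V·X/(Q_w·X_r) when wasting from the recycle, so Q_w = V·X/(θ_c·X_r) = 1224 × 1890 / (16.4 × 7610) = 18.54 m³/d.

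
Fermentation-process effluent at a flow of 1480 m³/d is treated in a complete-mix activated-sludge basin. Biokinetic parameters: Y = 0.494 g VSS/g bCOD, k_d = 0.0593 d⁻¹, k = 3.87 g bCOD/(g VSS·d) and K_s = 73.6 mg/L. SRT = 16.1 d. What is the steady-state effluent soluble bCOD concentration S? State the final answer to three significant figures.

S ≈ 4.99 mg/L

Effluent substrate depends only on kinetics and SRT: S = K_s(1 + k_d θ_c) / [θ_c(Yk − k_d) − 1] = 73.6 × (1 + 0.0593 × 16.1) / [16.1 × (0.494 × 3.87 − 0.0593) − 1] = 143.9 / 28.82 = 4.991 mg/L.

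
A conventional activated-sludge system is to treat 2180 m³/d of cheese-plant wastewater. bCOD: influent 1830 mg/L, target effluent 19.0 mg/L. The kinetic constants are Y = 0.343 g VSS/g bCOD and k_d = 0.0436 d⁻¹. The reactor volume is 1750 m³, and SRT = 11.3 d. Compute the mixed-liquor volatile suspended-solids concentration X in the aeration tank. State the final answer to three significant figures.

X ≈ 5860 mg/L

From V·X·(1 + k_d·θ_c) = Y·Q·(S₀ − S)·θ_c: X = 0.343 × 2180 × (1830 − 19.0) × 11.3 / [1750 × (1 + 0.0436 × 11.3)] = 5858 mg/L.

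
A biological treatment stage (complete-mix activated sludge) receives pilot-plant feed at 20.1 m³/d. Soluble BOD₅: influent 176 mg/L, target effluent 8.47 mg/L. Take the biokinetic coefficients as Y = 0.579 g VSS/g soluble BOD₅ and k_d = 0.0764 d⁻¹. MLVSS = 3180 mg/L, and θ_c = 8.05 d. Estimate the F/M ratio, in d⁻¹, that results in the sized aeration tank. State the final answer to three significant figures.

F/M ≈ 0.364 d⁻¹

Steady-state biomass mass balance: V·X·(1 + k_d·θ_c) = Y·Q·(S₀ − S)·θ_c, so V = 0.579 × 20.1 × (176 − 8.47) × 8.05 / [3180 × (1 + 0.0764 × 8.05)] = 1.57×10^4 / 5136 = 3.056 m³.
F/M = Q·S₀ / (V·X) = 20.1 × 176 / (3.056 × 3180) = 0.3640 g soluble BOD₅·(g VSS·d)⁻¹.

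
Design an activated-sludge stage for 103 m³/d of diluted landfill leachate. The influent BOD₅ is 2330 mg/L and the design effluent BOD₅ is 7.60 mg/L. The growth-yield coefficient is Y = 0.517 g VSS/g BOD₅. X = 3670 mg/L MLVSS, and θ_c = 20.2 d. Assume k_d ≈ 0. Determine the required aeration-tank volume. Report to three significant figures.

V·X = Y·Q·ΔS·θ_c gives V = 0.517 × 103 × (2330 − 7.60) × 20.2 / 3670 = 680.7 m³.

V ≈ 681 m³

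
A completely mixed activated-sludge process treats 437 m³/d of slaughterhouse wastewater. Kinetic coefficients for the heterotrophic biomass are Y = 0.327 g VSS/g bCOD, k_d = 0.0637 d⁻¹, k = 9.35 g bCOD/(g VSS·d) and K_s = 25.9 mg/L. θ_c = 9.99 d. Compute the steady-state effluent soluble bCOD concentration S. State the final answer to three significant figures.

S ≈ 1.47 mg/L

For a completely mixed reactor with recycle the Lawrence–McCarty relation gives S = K_s·(1 + k_d·θ_c) / [θ_c·(Y·k − k_d) − 1] = 25.9 × (1 + 0.0637 × 9.99) / [9.99 × (0.327 × 9.35 − 0.0637) − 1] = 42.38 / 28.91 = 1.466 mg/L.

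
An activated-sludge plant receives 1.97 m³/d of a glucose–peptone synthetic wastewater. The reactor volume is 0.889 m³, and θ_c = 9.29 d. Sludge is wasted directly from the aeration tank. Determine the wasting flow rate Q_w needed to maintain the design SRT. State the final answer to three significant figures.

For wasting at MLVSS concentration, Q_w = V/θ_c = 0.8890/9.29 = 0.09569 m³/d.

Q_w ≈ 0.0957 m³/d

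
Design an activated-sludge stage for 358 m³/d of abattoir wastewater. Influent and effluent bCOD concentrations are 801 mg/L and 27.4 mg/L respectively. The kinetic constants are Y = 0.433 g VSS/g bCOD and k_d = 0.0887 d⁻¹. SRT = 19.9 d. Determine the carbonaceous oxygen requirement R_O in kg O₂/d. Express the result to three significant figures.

Y_obs = Y / (1 + k_d θ_c) = 0.433 / (1 + 0.0887 × 19.9) = 0.433 / 2.765 = 0.1566.
Substrate removed = Q·(S₀ − S) = 358 m³/d × (801 − 27.4) g/m³ = 2.77×10^5 g/d = 276.9 kg/d.
Net sludge production P_X = 0.1566 × 276.9 = 43.37 kg VSS/d.
Carbonaceous O₂ demand = substrate oxidised − cell-mass equivalent = 276.9 − 1.42 × 43.37 = 215.4 kg O₂/d.

R_O ≈ 215 kg O₂/d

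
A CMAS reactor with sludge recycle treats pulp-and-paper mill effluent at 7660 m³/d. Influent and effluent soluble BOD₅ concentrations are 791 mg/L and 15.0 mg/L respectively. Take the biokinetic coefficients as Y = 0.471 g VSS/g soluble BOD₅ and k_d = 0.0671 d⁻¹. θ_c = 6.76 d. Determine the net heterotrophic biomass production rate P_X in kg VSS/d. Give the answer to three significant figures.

Observed yield with endogenous decay: Y_obs = Y / (1 + k_d·θ_c) = 0.471 / (1 + 0.0671 × 6.76) = 0.471 / 1.454 = 0.3240 g VSS/g soluble BOD₅.
Q·(S₀ − S) = 7660 × (791 − 15.0) × 10⁻³ = 5944 kg/d removed.
P_X = Y_obs · Q(S₀ − S) = 0.3240 × 5944 = 1926 kg VSS/d.

P_X ≈ 1930 kg VSS/d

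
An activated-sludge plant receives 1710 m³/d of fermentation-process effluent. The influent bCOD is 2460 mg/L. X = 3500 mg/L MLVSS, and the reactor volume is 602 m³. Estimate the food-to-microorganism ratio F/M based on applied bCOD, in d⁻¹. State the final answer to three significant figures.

F/M ≈ 2.00 d⁻¹

Food-to-microorganism ratio F/M = Q S₀ / (V X) = 1710 × 2460 / (602.0 × 3500) = 1.996 d⁻¹.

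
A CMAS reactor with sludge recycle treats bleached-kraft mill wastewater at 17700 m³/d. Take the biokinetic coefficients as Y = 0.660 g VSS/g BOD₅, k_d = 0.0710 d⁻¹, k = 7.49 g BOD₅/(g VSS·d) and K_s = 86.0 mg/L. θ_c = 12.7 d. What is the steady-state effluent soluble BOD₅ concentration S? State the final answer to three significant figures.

Effluent substrate depends only on kinetics and SRT: S = K_s(1 + k_d θ_c) / [θ_c(Yk − k_d) − 1] = 86.0 × (1 + 0.0710 × 12.7) / [12.7 × (0.660 × 7.49 − 0.0710) − 1] = 163.5 / 60.88 = 2.686 mg/L.

S ≈ 2.69 mg/L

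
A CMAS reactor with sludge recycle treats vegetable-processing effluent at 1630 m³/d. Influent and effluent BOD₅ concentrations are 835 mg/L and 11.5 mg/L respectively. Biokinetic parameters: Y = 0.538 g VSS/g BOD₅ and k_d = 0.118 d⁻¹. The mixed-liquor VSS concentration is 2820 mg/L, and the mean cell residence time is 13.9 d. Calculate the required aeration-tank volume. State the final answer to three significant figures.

From the SRT design equation V = Y Q (S₀−S) θ_c / [X (1 + k_d θ_c)] = 0.538 × 1630 × (835 − 11.5) × 13.9 / [2820 × (1 + 0.118 × 13.9)] = 1×10^7 / 7445 = 1348 m³.

V ≈ 1350 m³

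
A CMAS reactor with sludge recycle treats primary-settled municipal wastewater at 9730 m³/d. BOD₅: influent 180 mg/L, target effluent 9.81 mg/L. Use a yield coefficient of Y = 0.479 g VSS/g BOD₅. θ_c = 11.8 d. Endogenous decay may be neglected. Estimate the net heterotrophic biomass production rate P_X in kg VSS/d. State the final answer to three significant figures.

P_X ≈ 793 kg VSS/d

With endogenous decay neglected, the observed yield equals the true yield: Y_obs = Y = 0.479 g VSS/g BOD₅.
Substrate removed = Q·(S₀ − S) = 9730 m³/d × (180 − 9.81) g/m³ = 1.66×10^6 g/d = 1656 kg/d.
Biomass produced: P_X = Y_obs·Q·ΔS = 0.4790 × 1656 ≈ 793.2 kg VSS/d.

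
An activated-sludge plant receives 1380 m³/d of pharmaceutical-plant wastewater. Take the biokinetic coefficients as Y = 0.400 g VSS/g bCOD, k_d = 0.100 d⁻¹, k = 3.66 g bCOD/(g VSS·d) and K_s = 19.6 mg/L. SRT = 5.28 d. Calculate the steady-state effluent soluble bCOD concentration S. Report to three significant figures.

From the Monod/SRT balance for a CMAS, S = K_s·(1+k_d θ_c)/[θ_c·(Y k − k_d) − 1] = 19.6 × (1 + 0.100 × 5.28) / [5.28 × (0.400 × 3.66 − 0.100) − 1] = 29.95 / 6.202 = 4.829 mg/L.

S ≈ 4.83 mg/L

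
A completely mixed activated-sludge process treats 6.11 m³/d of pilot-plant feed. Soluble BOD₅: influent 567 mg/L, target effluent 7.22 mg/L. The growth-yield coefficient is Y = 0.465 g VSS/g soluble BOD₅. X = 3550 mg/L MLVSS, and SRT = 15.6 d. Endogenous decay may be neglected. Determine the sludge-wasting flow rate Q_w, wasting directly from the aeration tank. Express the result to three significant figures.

V·X = Y·Q·ΔS·θ_c gives V = 0.465 × 6.11 × (567 − 7.22) × 15.6 / 3550 = 6.989 m³.
Wasting from the aeration tank: Q_w = V / θ_c = 6.989 / 15.6 = 0.4480 m³/d.

Q_w ≈ 0.448 m³/d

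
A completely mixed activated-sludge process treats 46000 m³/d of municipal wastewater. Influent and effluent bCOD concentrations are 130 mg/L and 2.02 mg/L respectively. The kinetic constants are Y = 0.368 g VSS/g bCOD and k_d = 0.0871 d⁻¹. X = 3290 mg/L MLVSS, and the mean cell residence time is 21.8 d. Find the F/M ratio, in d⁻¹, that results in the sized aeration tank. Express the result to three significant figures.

From the SRT design equation V = Y Q (S₀−S) θ_c / [X (1 + k_d θ_c)] = 0.368 × 46000 × (130 − 2.02) × 21.8 / [3290 × (1 + 0.0871 × 21.8)] = 4.72×10^7 / 9537 = 4952 m³.
Food-to-microorganism ratio F/M = Q S₀ / (V X) = 46000 × 130 / (4952 × 3290) = 0.3670 d⁻¹.

F/M ≈ 0.367 d⁻¹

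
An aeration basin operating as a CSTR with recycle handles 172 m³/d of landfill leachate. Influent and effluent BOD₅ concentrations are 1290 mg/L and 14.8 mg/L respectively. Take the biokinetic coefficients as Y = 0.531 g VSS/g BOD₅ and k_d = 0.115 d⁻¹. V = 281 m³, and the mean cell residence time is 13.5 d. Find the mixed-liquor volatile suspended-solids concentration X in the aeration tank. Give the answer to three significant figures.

X ≈ 2190 mg/L

From V·X·(1 + k_d·θ_c) = Y·Q·(S₀ − S)·θ_c: X = 0.531 × 172 × (1290 − 14.8) × 13.5 / [281 × (1 + 0.115 × 13.5)] = 2192 mg/L.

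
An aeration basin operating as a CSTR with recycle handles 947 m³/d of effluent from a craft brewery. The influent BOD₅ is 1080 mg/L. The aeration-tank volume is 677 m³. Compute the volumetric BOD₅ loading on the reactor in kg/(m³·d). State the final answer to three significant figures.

L_v = Q S₀ / V = 947 × 1080 × 10⁻³ / 677.0 = 1.511 kg/(m³·d).

L_v ≈ 1.51 kg BOD₅/(m³·d)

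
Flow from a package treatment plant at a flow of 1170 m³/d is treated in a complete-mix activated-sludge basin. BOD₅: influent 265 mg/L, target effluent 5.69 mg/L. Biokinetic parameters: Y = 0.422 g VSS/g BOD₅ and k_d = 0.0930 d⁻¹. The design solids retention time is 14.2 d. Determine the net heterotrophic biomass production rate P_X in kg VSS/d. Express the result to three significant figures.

P_X ≈ 55.2 kg VSS/d

Correct the yield for decay: Y_obs = Y/(1 + k_d θ_c) = 0.422 / (1 + 0.0930 × 14.2) = 0.422 / 2.321 = 0.1818.
Q·(S₀ − S) = 1170 × (265 − 5.69) × 10⁻³ = 303.4 kg/d removed.
Net biomass production P_X = Y_obs × Q·(S₀ − S) = 0.1818 × 303.4 = 55.17 kg VSS/d.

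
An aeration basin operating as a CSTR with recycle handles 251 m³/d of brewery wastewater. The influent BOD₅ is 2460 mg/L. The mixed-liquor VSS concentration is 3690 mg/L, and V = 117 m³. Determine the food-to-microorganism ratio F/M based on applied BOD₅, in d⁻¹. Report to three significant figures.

F/M ≈ 1.43 d⁻¹

Food-to-microorganism ratio F/M = Q S₀ / (V X) = 251 × 2460 / (117.0 × 3690) = 1.430 d⁻¹.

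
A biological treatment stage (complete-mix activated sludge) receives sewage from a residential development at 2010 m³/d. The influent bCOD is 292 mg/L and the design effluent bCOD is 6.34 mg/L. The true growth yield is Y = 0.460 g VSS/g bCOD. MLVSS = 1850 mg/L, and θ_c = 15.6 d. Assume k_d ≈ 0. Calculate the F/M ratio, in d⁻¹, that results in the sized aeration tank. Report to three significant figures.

V·X = Y·Q·ΔS·θ_c gives V = 0.460 × 2010 × (292 − 6.34) × 15.6 / 1850 = 2227 m³.
F/M = applied load / biomass = Q·S₀/(V·X) = 2010 × 292 / (2227 × 1850) = 0.1424 d⁻¹.

F/M ≈ 0.142 d⁻¹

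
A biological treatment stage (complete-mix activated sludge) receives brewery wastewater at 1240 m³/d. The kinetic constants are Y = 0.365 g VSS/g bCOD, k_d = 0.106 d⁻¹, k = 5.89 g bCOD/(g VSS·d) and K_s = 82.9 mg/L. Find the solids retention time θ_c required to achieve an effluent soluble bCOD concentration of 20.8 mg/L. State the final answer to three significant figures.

From 1/θ_c = Y·k·S/(K_s + S) − k_d: Y·k·S/(K_s+S) = 0.365 × 5.89 × 20.8 / (82.9 + 20.8) = 0.4312 d⁻¹.
θ_c = 1/(μ − k_d) = 1/(0.4312 − 0.106) = 1/0.3252 = 3.075 d.

θ_c ≈ 3.07 d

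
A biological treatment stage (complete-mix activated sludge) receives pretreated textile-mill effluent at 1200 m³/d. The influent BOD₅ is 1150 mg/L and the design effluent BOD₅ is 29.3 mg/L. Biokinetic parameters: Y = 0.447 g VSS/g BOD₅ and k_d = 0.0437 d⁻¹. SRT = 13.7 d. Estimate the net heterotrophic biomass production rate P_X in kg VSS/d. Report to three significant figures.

P_X ≈ 376 kg VSS/d

Observed yield with endogenous decay: Y_obs = Y / (1 + k_d·θ_c) = 0.447 / (1 + 0.0437 × 13.7) = 0.447 / 1.599 = 0.2796 g VSS/g BOD₅.
Q·(S₀ − S) = 1200 × (1150 − 29.3) × 10⁻³ = 1345 kg/d removed.
P_X = Y_obs · Q(S₀ − S) = 0.2796 × 1345 = 376.0 kg VSS/d.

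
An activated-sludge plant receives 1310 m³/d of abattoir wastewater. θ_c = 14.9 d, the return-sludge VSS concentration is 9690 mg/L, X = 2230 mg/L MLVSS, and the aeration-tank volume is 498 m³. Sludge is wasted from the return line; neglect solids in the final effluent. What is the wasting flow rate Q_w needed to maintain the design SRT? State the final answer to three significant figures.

Q_w ≈ 7.69 m³/d

Wasting from the return line (neglecting effluent solids): Q_w = V·X / (θ_c·X_r) = 498.0 × 2230 / (14.9 × 9690) = 7.692 m³/d.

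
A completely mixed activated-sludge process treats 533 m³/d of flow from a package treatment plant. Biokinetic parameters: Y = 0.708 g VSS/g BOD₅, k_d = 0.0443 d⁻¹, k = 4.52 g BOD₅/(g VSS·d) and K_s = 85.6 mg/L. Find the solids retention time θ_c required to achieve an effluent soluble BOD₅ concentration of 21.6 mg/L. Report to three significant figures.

θ_c ≈ 1.67 d

From 1/θ_c = Y·k·S/(K_s + S) − k_d: Y·k·S/(K_s+S) = 0.708 × 4.52 × 21.6 / (85.6 + 21.6) = 0.6448 d⁻¹.
θ_c = 1/(μ − k_d) = 1/(0.6448 − 0.0443) = 1/0.6005 = 1.665 d.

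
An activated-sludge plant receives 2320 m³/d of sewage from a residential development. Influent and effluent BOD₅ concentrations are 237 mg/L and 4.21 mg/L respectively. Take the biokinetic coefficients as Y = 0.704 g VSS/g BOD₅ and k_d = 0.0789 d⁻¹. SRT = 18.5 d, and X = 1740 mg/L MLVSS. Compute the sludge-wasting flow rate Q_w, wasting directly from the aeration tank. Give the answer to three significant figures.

Rearranging the biomass balance for a CMAS with decay, V = Y·Q·ΔS·θ_c / [X·(1+k_d θ_c)] = 0.704 × 2320 × (237 − 4.21) × 18.5 / [1740 × (1 + 0.0789 × 18.5)] = 7.03×10^6 / 4280 = 1644 m³.
For wasting at MLVSS concentration, Q_w = V/θ_c = 1644/18.5 = 88.84 m³/d.

Q_w ≈ 88.8 m³/d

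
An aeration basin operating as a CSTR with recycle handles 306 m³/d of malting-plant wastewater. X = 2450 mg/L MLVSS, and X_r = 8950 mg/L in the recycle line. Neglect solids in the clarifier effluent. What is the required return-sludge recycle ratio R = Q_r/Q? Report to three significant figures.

R ≈ 0.377

Solids balance on the clarifier gives (1+R)X = R·X_r, so R = X/(X_r − X) = 2450 / (8950 − 2450) = 0.3769.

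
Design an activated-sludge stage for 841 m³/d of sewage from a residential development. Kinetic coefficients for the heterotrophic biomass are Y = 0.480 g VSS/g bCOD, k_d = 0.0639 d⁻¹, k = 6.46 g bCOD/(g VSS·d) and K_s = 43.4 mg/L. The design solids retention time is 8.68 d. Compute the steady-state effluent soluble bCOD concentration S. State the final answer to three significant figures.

S ≈ 2.66 mg/L

Effluent substrate depends only on kinetics and SRT: S = K_s(1 + k_d θ_c) / [θ_c(Yk − k_d) − 1] = 43.4 × (1 + 0.0639 × 8.68) / [8.68 × (0.480 × 6.46 − 0.0639) − 1] = 67.47 / 25.36 = 2.661 mg/L.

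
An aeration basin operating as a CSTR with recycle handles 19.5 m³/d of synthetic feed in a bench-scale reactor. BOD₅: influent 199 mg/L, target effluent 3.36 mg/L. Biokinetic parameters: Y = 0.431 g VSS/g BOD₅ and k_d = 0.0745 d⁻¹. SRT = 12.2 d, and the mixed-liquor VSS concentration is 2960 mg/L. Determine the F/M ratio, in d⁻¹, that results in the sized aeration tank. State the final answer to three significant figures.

From the SRT design equation V = Y Q (S₀−S) θ_c / [X (1 + k_d θ_c)] = 0.431 × 19.5 × (199 − 3.36) × 12.2 / [2960 × (1 + 0.0745 × 12.2)] = 2.01×10^4 / 5650 = 3.550 m³.
F/M = applied load / biomass = Q·S₀/(V·X) = 19.5 × 199 / (3.550 × 2960) = 0.3693 d⁻¹.

F/M ≈ 0.369 d⁻¹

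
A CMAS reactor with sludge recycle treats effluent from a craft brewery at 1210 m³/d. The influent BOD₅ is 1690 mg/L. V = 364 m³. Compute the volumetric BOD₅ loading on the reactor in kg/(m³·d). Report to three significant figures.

L_v ≈ 5.62 kg BOD₅/(m³·d)

Volumetric loading L_v = Q·S₀ / V = 1210 × 1690 g/m³ / 364.0 m³ = 5618 g/(m³·d) = 5.618 kg BOD₅/(m³·d).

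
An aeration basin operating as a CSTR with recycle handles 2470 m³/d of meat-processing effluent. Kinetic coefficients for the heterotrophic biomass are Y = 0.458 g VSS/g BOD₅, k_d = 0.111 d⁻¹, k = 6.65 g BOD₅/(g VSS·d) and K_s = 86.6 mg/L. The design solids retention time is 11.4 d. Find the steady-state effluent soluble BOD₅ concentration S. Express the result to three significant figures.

For a completely mixed reactor with recycle the Lawrence–McCarty relation gives S = K_s·(1 + k_d·θ_c) / [θ_c·(Y·k − k_d) − 1] = 86.6 × (1 + 0.111 × 11.4) / [11.4 × (0.458 × 6.65 − 0.111) − 1] = 196.2 / 32.46 = 6.045 mg/L.

S ≈ 6.04 mg/L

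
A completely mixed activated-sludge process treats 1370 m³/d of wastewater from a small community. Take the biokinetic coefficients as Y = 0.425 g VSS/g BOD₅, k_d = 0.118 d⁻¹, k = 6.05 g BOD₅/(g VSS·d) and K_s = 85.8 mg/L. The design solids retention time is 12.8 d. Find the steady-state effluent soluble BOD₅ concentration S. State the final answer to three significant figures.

S ≈ 7.08 mg/L

For a completely mixed reactor with recycle the Lawrence–McCarty relation gives S = K_s·(1 + k_d·θ_c) / [θ_c·(Y·k − k_d) − 1] = 85.8 × (1 + 0.118 × 12.8) / [12.8 × (0.425 × 6.05 − 0.118) − 1] = 215.4 / 30.40 = 7.085 mg/L.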